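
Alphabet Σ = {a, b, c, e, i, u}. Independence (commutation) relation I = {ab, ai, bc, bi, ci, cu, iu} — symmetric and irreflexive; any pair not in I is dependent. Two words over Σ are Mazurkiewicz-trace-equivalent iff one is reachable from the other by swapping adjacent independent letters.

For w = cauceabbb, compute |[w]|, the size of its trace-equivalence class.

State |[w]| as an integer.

0(c) covers ∅
1(a) covers 0:c
2(u) covers 1:a
3(c) covers 1:a
4(e) covers 2:u, 3:c
5(a) covers 4:e
6(b) covers 4:e
7(b) covers 6:b
8(b) covers 7:b
floor of heap: 0:c
completions by unplaced set U, small U first (add the entries for U minus each lowest piece of U):
  |U|=1: {5}:1  {8}:1
  |U|=2: {5,8}:2  {7,8}:1
  |U|=3: {5,7,8}:3  {6,7,8}:1
  |U|=4: {5,6,7,8}:4
  |U|=5: {4,5,6,7,8}:4
  |U|=6: {2,4,5,6,7,8}:4  {3,4,5,6,7,8}:4
  |U|=7: {2,3,4,5,6,7,8}:8
  start at 0(c): 8

8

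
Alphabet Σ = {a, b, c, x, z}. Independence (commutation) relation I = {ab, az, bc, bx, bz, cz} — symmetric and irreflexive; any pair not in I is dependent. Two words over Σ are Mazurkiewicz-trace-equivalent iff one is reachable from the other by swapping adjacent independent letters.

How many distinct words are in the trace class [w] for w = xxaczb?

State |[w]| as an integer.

18

0(x) covers ∅
1(x) covers 0:x
2(a) covers 1:x
3(c) covers 2:a
4(z) covers 1:x
5(b) covers ∅
floor of heap: 0:x, 5:b
completions by unplaced set U, small U first (add the entries for U minus each lowest piece of U):
  |U|=1: {3}:1  {4}:1  {5}:1
  |U|=2: {2,3}:1  {3,4}:2  {3,5}:2  {4,5}:2
  |U|=3: {2,3,4}:3  {2,3,5}:3  {3,4,5}:6
  |U|=4: {1,2,3,4}:3  {2,3,4,5}:12
  start at 0(x): 15
  start at 5(b): 3
sum over floor = 18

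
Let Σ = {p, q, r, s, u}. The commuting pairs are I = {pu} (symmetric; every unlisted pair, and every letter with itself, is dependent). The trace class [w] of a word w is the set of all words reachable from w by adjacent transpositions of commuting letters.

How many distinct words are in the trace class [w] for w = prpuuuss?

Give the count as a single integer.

#0=p has no predecessor
#1=r depends on [0:p]
#2=p depends on [1:r]
#3=u depends on [1:r]
#4=u depends on [3:u]
#5=u depends on [4:u]
#6=s depends on [2:p, 5:u]
#7=s depends on [6:s]
sources: [0:p]
N(rest) = Σ N(rest − s) over sources s of rest; N(one piece) = 1:
  size 1 → [7]=1
  size 2 → [6,7]=1
  size 3 → [2,6,7]=1  [5,6,7]=1
  size 4 → [2,5,6,7]=2  [4,5,6,7]=1
  size 5 → [2,4,5,6,7]=3  [3,4,5,6,7]=1
  size 6 → [2,3,4,5,6,7]=4
  first=0(p) contributes 4

4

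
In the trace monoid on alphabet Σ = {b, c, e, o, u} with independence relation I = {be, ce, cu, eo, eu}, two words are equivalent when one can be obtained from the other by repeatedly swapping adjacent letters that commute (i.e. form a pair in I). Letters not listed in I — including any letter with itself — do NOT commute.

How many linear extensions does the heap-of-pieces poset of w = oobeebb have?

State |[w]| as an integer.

21

piece 0:o — minimal
piece 1:o rests on {0:o}
piece 2:b rests on {1:o}
piece 3:e — minimal
piece 4:e rests on {3:e}
piece 5:b rests on {2:b}
piece 6:b rests on {5:b}
minimal pieces: {0:o, 3:e}
ways to finish when only these pieces remain (= sum over removing one remaining piece with nothing left below it):
  1 left: {4}→1  {6}→1
  2 left: {3,4}→1  {4,6}→2  {5,6}→1
  3 left: {2,5,6}→1  {3,4,6}→3  {4,5,6}→3
  4 left: {1,2,5,6}→1  {2,4,5,6}→4  {3,4,5,6}→6
  5 left: {0,1,2,5,6}→1  {1,2,4,5,6}→5  {2,3,4,5,6}→10
  placing 0:o first → 15 extensions
  placing 3:e first → 6 extensions
total linear extensions = 21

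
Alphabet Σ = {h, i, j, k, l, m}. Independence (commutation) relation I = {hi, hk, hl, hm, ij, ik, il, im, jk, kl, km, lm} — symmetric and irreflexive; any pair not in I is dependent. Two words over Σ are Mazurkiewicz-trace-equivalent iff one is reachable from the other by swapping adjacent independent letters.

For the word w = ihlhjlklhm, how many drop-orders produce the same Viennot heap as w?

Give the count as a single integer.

#0=i has no predecessor
#1=h has no predecessor
#2=l has no predecessor
#3=h depends on [1:h]
#4=j depends on [2:l, 3:h]
#5=l depends on [4:j]
#6=k has no predecessor
#7=l depends on [5:l]
#8=h depends on [4:j]
#9=m depends on [4:j]
sources: [0:i, 1:h, 2:l, 6:k]
N(rest) = Σ N(rest − s) over sources s of rest; N(one piece) = 1:
  size 1 → [0]=1  [6]=1  [7]=1  [8]=1  [9]=1
  size 2 → [0,6]=2  [0,7]=2  [0,8]=2  [0,9]=2  [5,7]=1  [6,7]=2  [6,8]=2  [6,9]=2  [7,8]=2  [7,9]=2  [8,9]=2
  size 3 → [0,5,7]=3  [0,6,7]=6  [0,6,8]=6  [0,6,9]=6  [0,7,8]=6  [0,7,9]=6  [0,8,9]=6  [5,6,7]=3  [5,7,8]=3  [5,7,9]=3  [6,7,8]=6  [6,7,9]=6  [6,8,9]=6  [7,8,9]=6
  size 4 → [0,5,6,7]=12  [0,5,7,8]=12  [0,5,7,9]=12  [0,6,7,8]=24  [0,6,7,9]=24  [0,6,8,9]=24  [0,7,8,9]=24  [5,6,7,8]=12  [5,6,7,9]=12  [5,7,8,9]=12  [6,7,8,9]=24
  size 5 → [0,5,6,7,8]=60  [0,5,6,7,9]=60  [0,5,7,8,9]=60  [0,6,7,8,9]=120  [4,5,7,8,9]=12  [5,6,7,8,9]=60
  size 6 → [0,4,5,7,8,9]=72  [0,5,6,7,8,9]=360  [2,4,5,7,8,9]=12  [3,4,5,7,8,9]=12  [4,5,6,7,8,9]=72
  size 7 → [0,2,4,5,7,8,9]=84  [0,3,4,5,7,8,9]=84  [0,4,5,6,7,8,9]=504  [1,3,4,5,7,8,9]=12  [2,3,4,5,7,8,9]=24  [2,4,5,6,7,8,9]=84  [3,4,5,6,7,8,9]=84
  size 8 → [0,1,3,4,5,7,8,9]=96  [0,2,3,4,5,7,8,9]=192  [0,2,4,5,6,7,8,9]=672  [0,3,4,5,6,7,8,9]=672  [1,2,3,4,5,7,8,9]=36  [1,3,4,5,6,7,8,9]=96  [2,3,4,5,6,7,8,9]=192
  first=0(i) contributes 324
  first=1(h) contributes 1728
  first=2(l) contributes 864
  first=6(k) contributes 324
|[w]| = 3240

3240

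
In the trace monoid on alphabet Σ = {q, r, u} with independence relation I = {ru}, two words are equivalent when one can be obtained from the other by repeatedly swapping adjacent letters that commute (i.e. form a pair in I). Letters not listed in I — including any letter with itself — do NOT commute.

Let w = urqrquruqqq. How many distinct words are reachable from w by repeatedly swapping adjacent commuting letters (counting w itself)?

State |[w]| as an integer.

6

#0=u has no predecessor
#1=r has no predecessor
#2=q depends on [0:u, 1:r]
#3=r depends on [2:q]
#4=q depends on [3:r]
#5=u depends on [4:q]
#6=r depends on [4:q]
#7=u depends on [5:u]
#8=q depends on [6:r, 7:u]
#9=q depends on [8:q]
#10=q depends on [9:q]
sources: [0:u, 1:r]
N(rest) = Σ N(rest − s) over sources s of rest; N(one piece) = 1:
  size 1 → [10]=1
  size 2 → [9,10]=1
  size 3 → [8,9,10]=1
  size 4 → [6,8,9,10]=1  [7,8,9,10]=1
  size 5 → [5,7,8,9,10]=1  [6,7,8,9,10]=2
  size 6 → [5,6,7,8,9,10]=3
  size 7 → [4,5,6,7,8,9,10]=3
  size 8 → [3,4,5,6,7,8,9,10]=3
  size 9 → [2,3,4,5,6,7,8,9,10]=3
  first=0(u) contributes 3
  first=1(r) contributes 3
|[w]| = 6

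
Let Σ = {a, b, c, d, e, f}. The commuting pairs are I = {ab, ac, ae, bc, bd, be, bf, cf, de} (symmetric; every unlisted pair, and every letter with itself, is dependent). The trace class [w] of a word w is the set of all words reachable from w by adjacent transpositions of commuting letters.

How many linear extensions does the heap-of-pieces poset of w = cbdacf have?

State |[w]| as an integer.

0(c) covers ∅
1(b) covers ∅
2(d) covers 0:c
3(a) covers 2:d
4(c) covers 2:d
5(f) covers 3:a
floor of heap: 0:c, 1:b
completions by unplaced set U, small U first (add the entries for U minus each lowest piece of U):
  |U|=1: {1}:1  {4}:1  {5}:1
  |U|=2: {1,4}:2  {1,5}:2  {3,5}:1  {4,5}:2
  |U|=3: {1,3,5}:3  {1,4,5}:6  {3,4,5}:3
  |U|=4: {1,3,4,5}:12  {2,3,4,5}:3
  start at 0(c): 15
  start at 1(b): 3
sum over floor = 18

18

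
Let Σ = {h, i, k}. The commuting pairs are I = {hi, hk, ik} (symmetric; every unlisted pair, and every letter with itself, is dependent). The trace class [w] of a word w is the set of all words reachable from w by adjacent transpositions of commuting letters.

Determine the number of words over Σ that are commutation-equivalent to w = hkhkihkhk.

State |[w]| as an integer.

630

drop 0:h onto floor
drop 1:k onto floor
drop 2:h onto {0:h}
drop 3:k onto {1:k}
drop 4:i onto floor
drop 5:h onto {2:h}
drop 6:k onto {3:k}
drop 7:h onto {5:h}
drop 8:k onto {6:k}
ground layer = {0:h, 1:k, 4:i}
drop-orders for the pieces not yet dropped (sum over which currently-grounded one goes next):
  1 to go: {4} 1  {7} 1  {8} 1
  2 to go: {4,7} 2  {4,8} 2  {5,7} 1  {6,8} 1  {7,8} 2
  3 to go: {2,5,7} 1  {3,6,8} 1  {4,5,7} 3  {4,6,8} 3  {4,7,8} 6  {5,7,8} 3  {6,7,8} 3
  4 to go: {0,2,5,7} 1  {1,3,6,8} 1  {2,4,5,7} 4  {2,5,7,8} 4  {3,4,6,8} 4  {3,6,7,8} 4  {4,5,7,8} 12  {4,6,7,8} 12  {5,6,7,8} 6
  5 to go: {0,2,4,5,7} 5  {0,2,5,7,8} 5  {1,3,4,6,8} 5  {1,3,6,7,8} 5  {2,4,5,7,8} 20  {2,5,6,7,8} 10  {3,4,6,7,8} 20  {3,5,6,7,8} 10  {4,5,6,7,8} 30
  6 to go: {0,2,4,5,7,8} 30  {0,2,5,6,7,8} 15  {1,3,4,6,7,8} 30  {1,3,5,6,7,8} 15  {2,3,5,6,7,8} 20  {2,4,5,6,7,8} 60  {3,4,5,6,7,8} 60
  7 to go: {0,2,3,5,6,7,8} 35  {0,2,4,5,6,7,8} 105  {1,2,3,5,6,7,8} 35  {1,3,4,5,6,7,8} 105  {2,3,4,5,6,7,8} 140
  if 0:h drops first: 280 orders
  if 1:k drops first: 280 orders
  if 4:i drops first: 70 orders
heap linearizations: 630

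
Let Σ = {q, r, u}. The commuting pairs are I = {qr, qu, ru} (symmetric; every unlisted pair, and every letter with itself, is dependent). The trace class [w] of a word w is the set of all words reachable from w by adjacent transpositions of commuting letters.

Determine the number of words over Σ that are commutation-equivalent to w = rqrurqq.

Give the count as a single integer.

140

0(r) covers ∅
1(q) covers ∅
2(r) covers 0:r
3(u) covers ∅
4(r) covers 2:r
5(q) covers 1:q
6(q) covers 5:q
floor of heap: 0:r, 1:q, 3:u
completions by unplaced set U, small U first (add the entries for U minus each lowest piece of U):
  |U|=1: {3}:1  {4}:1  {6}:1
  |U|=2: {2,4}:1  {3,4}:2  {3,6}:2  {4,6}:2  {5,6}:1
  |U|=3: {0,2,4}:1  {1,5,6}:1  {2,3,4}:3  {2,4,6}:3  {3,4,6}:6  {3,5,6}:3  {4,5,6}:3
  |U|=4: {0,2,3,4}:4  {0,2,4,6}:4  {1,3,5,6}:4  {1,4,5,6}:4  {2,3,4,6}:12  {2,4,5,6}:6  {3,4,5,6}:12
  |U|=5: {0,2,3,4,6}:20  {0,2,4,5,6}:10  {1,2,4,5,6}:10  {1,3,4,5,6}:20  {2,3,4,5,6}:30
  start at 0(r): 60
  start at 1(q): 60
  start at 3(u): 20
sum over floor = 140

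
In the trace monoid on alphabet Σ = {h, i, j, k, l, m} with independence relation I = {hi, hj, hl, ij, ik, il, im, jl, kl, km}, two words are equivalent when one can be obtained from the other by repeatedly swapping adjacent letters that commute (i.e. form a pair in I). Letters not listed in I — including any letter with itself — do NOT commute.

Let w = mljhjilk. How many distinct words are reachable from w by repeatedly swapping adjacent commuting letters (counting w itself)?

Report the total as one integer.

360

#0=m has no predecessor
#1=l depends on [0:m]
#2=j depends on [0:m]
#3=h depends on [0:m]
#4=j depends on [2:j]
#5=i has no predecessor
#6=l depends on [1:l]
#7=k depends on [3:h, 4:j]
sources: [0:m, 5:i]
N(rest) = Σ N(rest − s) over sources s of rest; N(one piece) = 1:
  size 1 → [5]=1  [6]=1  [7]=1
  size 2 → [1,6]=1  [3,7]=1  [4,7]=1  [5,6]=2  [5,7]=2  [6,7]=2
  size 3 → [1,5,6]=3  [1,6,7]=3  [2,4,7]=1  [3,4,7]=2  [3,5,7]=3  [3,6,7]=3  [4,5,7]=3  [4,6,7]=3  [5,6,7]=6
  size 4 → [1,3,6,7]=6  [1,4,6,7]=6  [1,5,6,7]=12  [2,3,4,7]=3  [2,4,5,7]=4  [2,4,6,7]=4  [3,4,5,7]=8  [3,4,6,7]=8  [3,5,6,7]=12  [4,5,6,7]=12
  size 5 → [1,2,4,6,7]=10  [1,3,4,6,7]=20  [1,3,5,6,7]=30  [1,4,5,6,7]=30  [2,3,4,5,7]=15  [2,3,4,6,7]=15  [2,4,5,6,7]=20  [3,4,5,6,7]=40
  size 6 → [1,2,3,4,6,7]=45  [1,2,4,5,6,7]=60  [1,3,4,5,6,7]=120  [2,3,4,5,6,7]=90
  first=0(m) contributes 315
  first=5(i) contributes 45
|[w]| = 360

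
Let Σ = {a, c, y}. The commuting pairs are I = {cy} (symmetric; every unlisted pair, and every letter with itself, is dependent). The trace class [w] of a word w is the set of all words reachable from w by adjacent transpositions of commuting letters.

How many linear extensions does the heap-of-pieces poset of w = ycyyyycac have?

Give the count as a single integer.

0(y) covers ∅
1(c) covers ∅
2(y) covers 0:y
3(y) covers 2:y
4(y) covers 3:y
5(y) covers 4:y
6(c) covers 1:c
7(a) covers 5:y, 6:c
8(c) covers 7:a
floor of heap: 0:y, 1:c
completions by unplaced set U, small U first (add the entries for U minus each lowest piece of U):
  |U|=1: {8}:1
  |U|=2: {7,8}:1
  |U|=3: {5,7,8}:1  {6,7,8}:1
  |U|=4: {1,6,7,8}:1  {4,5,7,8}:1  {5,6,7,8}:2
  |U|=5: {1,5,6,7,8}:3  {3,4,5,7,8}:1  {4,5,6,7,8}:3
  |U|=6: {1,4,5,6,7,8}:6  {2,3,4,5,7,8}:1  {3,4,5,6,7,8}:4
  |U|=7: {0,2,3,4,5,7,8}:1  {1,3,4,5,6,7,8}:10  {2,3,4,5,6,7,8}:5
  start at 0(y): 15
  start at 1(c): 6
sum over floor = 21

21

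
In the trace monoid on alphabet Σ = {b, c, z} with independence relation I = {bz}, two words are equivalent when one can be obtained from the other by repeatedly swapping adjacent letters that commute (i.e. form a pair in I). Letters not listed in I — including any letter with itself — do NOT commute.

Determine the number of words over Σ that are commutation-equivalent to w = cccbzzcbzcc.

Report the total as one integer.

#0=c has no predecessor
#1=c depends on [0:c]
#2=c depends on [1:c]
#3=b depends on [2:c]
#4=z depends on [2:c]
#5=z depends on [4:z]
#6=c depends on [3:b, 5:z]
#7=b depends on [6:c]
#8=z depends on [6:c]
#9=c depends on [7:b, 8:z]
#10=c depends on [9:c]
sources: [0:c]
N(rest) = Σ N(rest − s) over sources s of rest; N(one piece) = 1:
  size 1 → [10]=1
  size 2 → [9,10]=1
  size 3 → [7,9,10]=1  [8,9,10]=1
  size 4 → [7,8,9,10]=2
  size 5 → [6,7,8,9,10]=2
  size 6 → [3,6,7,8,9,10]=2  [5,6,7,8,9,10]=2
  size 7 → [3,5,6,7,8,9,10]=4  [4,5,6,7,8,9,10]=2
  size 8 → [3,4,5,6,7,8,9,10]=6
  size 9 → [2,3,4,5,6,7,8,9,10]=6
  first=0(c) contributes 6

6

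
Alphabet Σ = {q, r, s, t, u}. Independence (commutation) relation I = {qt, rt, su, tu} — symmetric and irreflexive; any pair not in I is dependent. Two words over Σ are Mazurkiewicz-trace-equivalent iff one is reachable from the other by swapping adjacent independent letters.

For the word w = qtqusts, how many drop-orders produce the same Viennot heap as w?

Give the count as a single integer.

#0=q has no predecessor
#1=t has no predecessor
#2=q depends on [0:q]
#3=u depends on [2:q]
#4=s depends on [1:t, 2:q]
#5=t depends on [4:s]
#6=s depends on [5:t]
sources: [0:q, 1:t]
N(rest) = Σ N(rest − s) over sources s of rest; N(one piece) = 1:
  size 1 → [3]=1  [6]=1
  size 2 → [3,6]=2  [5,6]=1
  size 3 → [3,5,6]=3  [4,5,6]=1
  size 4 → [1,4,5,6]=1  [3,4,5,6]=4
  size 5 → [1,3,4,5,6]=5  [2,3,4,5,6]=4
  first=0(q) contributes 9
  first=1(t) contributes 4
|[w]| = 13

13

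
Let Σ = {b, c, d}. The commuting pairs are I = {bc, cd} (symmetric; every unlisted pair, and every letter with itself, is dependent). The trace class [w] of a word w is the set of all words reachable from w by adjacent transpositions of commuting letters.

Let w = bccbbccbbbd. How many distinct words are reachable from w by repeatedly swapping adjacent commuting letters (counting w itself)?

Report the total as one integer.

#0=b has no predecessor
#1=c has no predecessor
#2=c depends on [1:c]
#3=b depends on [0:b]
#4=b depends on [3:b]
#5=c depends on [2:c]
#6=c depends on [5:c]
#7=b depends on [4:b]
#8=b depends on [7:b]
#9=b depends on [8:b]
#10=d depends on [9:b]
sources: [0:b, 1:c]
N(rest) = Σ N(rest − s) over sources s of rest; N(one piece) = 1:
  size 1 → [6]=1  [10]=1
  size 2 → [5,6]=1  [6,10]=2  [9,10]=1
  size 3 → [2,5,6]=1  [5,6,10]=3  [6,9,10]=3  [8,9,10]=1
  size 4 → [1,2,5,6]=1  [2,5,6,10]=4  [5,6,9,10]=6  [6,8,9,10]=4  [7,8,9,10]=1
  size 5 → [1,2,5,6,10]=5  [2,5,6,9,10]=10  [4,7,8,9,10]=1  [5,6,8,9,10]=10  [6,7,8,9,10]=5
  size 6 → [1,2,5,6,9,10]=15  [2,5,6,8,9,10]=20  [3,4,7,8,9,10]=1  [4,6,7,8,9,10]=6  [5,6,7,8,9,10]=15
  size 7 → [0,3,4,7,8,9,10]=1  [1,2,5,6,8,9,10]=35  [2,5,6,7,8,9,10]=35  [3,4,6,7,8,9,10]=7  [4,5,6,7,8,9,10]=21
  size 8 → [0,3,4,6,7,8,9,10]=8  [1,2,5,6,7,8,9,10]=70  [2,4,5,6,7,8,9,10]=56  [3,4,5,6,7,8,9,10]=28
  size 9 → [0,3,4,5,6,7,8,9,10]=36  [1,2,4,5,6,7,8,9,10]=126  [2,3,4,5,6,7,8,9,10]=84
  first=0(b) contributes 210
  first=1(c) contributes 120
|[w]| = 330

330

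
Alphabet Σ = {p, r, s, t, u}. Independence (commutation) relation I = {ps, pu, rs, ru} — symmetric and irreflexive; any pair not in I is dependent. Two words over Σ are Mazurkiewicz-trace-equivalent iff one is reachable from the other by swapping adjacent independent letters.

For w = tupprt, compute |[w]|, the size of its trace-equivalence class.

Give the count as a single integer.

4

0(t) covers ∅
1(u) covers 0:t
2(p) covers 0:t
3(p) covers 2:p
4(r) covers 3:p
5(t) covers 1:u, 4:r
floor of heap: 0:t
completions by unplaced set U, small U first (add the entries for U minus each lowest piece of U):
  |U|=1: {5}:1
  |U|=2: {1,5}:1  {4,5}:1
  |U|=3: {1,4,5}:2  {3,4,5}:1
  |U|=4: {1,3,4,5}:3  {2,3,4,5}:1
  start at 0(t): 4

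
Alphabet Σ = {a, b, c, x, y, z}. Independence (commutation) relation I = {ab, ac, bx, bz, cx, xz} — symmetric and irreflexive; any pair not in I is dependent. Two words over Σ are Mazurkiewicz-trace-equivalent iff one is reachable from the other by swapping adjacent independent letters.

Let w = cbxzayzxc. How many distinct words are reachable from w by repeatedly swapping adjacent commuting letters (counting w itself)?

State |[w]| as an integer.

drop 0:c onto floor
drop 1:b onto {0:c}
drop 2:x onto floor
drop 3:z onto {0:c}
drop 4:a onto {2:x, 3:z}
drop 5:y onto {1:b, 4:a}
drop 6:z onto {5:y}
drop 7:x onto {5:y}
drop 8:c onto {6:z}
ground layer = {0:c, 2:x}
drop-orders for the pieces not yet dropped (sum over which currently-grounded one goes next):
  1 to go: {7} 1  {8} 1
  2 to go: {6,8} 1  {7,8} 2
  3 to go: {6,7,8} 3
  4 to go: {5,6,7,8} 3
  5 to go: {1,5,6,7,8} 3  {4,5,6,7,8} 3
  6 to go: {1,4,5,6,7,8} 6  {2,4,5,6,7,8} 3  {3,4,5,6,7,8} 3
  7 to go: {1,2,4,5,6,7,8} 9  {1,3,4,5,6,7,8} 9  {2,3,4,5,6,7,8} 6
  if 0:c drops first: 24 orders
  if 2:x drops first: 9 orders
heap linearizations: 33

33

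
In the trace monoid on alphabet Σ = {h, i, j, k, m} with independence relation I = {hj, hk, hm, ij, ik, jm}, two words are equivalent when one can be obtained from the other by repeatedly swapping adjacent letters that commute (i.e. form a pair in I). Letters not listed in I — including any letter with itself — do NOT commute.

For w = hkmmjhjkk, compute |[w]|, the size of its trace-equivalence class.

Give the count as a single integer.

216

0(h) covers ∅
1(k) covers ∅
2(m) covers 1:k
3(m) covers 2:m
4(j) covers 1:k
5(h) covers 0:h
6(j) covers 4:j
7(k) covers 3:m, 6:j
8(k) covers 7:k
floor of heap: 0:h, 1:k
completions by unplaced set U, small U first (add the entries for U minus each lowest piece of U):
  |U|=1: {5}:1  {8}:1
  |U|=2: {0,5}:1  {5,8}:2  {7,8}:1
  |U|=3: {0,5,8}:3  {3,7,8}:1  {5,7,8}:3  {6,7,8}:1
  |U|=4: {0,5,7,8}:6  {2,3,7,8}:1  {3,5,7,8}:4  {3,6,7,8}:2  {4,6,7,8}:1  {5,6,7,8}:4
  |U|=5: {0,3,5,7,8}:10  {0,5,6,7,8}:10  {2,3,5,7,8}:5  {2,3,6,7,8}:3  {3,4,6,7,8}:3  {3,5,6,7,8}:10  {4,5,6,7,8}:5
  |U|=6: {0,2,3,5,7,8}:15  {0,3,5,6,7,8}:30  {0,4,5,6,7,8}:15  {2,3,4,6,7,8}:6  {2,3,5,6,7,8}:18  {3,4,5,6,7,8}:18
  |U|=7: {0,2,3,5,6,7,8}:63  {0,3,4,5,6,7,8}:63  {1,2,3,4,6,7,8}:6  {2,3,4,5,6,7,8}:42
  start at 0(h): 48
  start at 1(k): 168
sum over floor = 216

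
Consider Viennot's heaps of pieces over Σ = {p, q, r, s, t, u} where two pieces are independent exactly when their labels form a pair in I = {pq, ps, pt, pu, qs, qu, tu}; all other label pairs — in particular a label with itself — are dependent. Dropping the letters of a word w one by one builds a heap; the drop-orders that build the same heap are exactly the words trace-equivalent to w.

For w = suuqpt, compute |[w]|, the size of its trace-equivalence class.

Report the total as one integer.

54

piece 0:s — minimal
piece 1:u rests on {0:s}
piece 2:u rests on {1:u}
piece 3:q — minimal
piece 4:p — minimal
piece 5:t rests on {0:s, 3:q}
minimal pieces: {0:s, 3:q, 4:p}
ways to finish when only these pieces remain (= sum over removing one remaining piece with nothing left below it):
  1 left: {2}→1  {4}→1  {5}→1
  2 left: {1,2}→1  {2,4}→2  {2,5}→2  {3,5}→1  {4,5}→2
  3 left: {1,2,4}→3  {1,2,5}→3  {2,3,5}→3  {2,4,5}→6  {3,4,5}→3
  4 left: {0,1,2,5}→3  {1,2,3,5}→6  {1,2,4,5}→12  {2,3,4,5}→12
  placing 0:s first → 30 extensions
  placing 3:q first → 15 extensions
  placing 4:p first → 9 extensions
total linear extensions = 54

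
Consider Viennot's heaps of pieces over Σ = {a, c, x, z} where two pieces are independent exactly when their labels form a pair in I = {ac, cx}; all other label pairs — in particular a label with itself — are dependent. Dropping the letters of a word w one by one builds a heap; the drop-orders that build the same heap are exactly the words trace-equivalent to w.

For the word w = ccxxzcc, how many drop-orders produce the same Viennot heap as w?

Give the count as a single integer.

6

piece 0:c — minimal
piece 1:c rests on {0:c}
piece 2:x — minimal
piece 3:x rests on {2:x}
piece 4:z rests on {1:c, 3:x}
piece 5:c rests on {4:z}
piece 6:c rests on {5:c}
minimal pieces: {0:c, 2:x}
ways to finish when only these pieces remain (= sum over removing one remaining piece with nothing left below it):
  1 left: {6}→1
  2 left: {5,6}→1
  3 left: {4,5,6}→1
  4 left: {1,4,5,6}→1  {3,4,5,6}→1
  5 left: {0,1,4,5,6}→1  {1,3,4,5,6}→2  {2,3,4,5,6}→1
  placing 0:c first → 3 extensions
  placing 2:x first → 3 extensions
total linear extensions = 6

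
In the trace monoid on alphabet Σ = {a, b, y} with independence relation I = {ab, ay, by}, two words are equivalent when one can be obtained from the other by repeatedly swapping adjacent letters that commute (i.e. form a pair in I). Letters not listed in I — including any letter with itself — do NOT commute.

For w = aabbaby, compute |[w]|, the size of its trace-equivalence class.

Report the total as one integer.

piece 0:a — minimal
piece 1:a rests on {0:a}
piece 2:b — minimal
piece 3:b rests on {2:b}
piece 4:a rests on {1:a}
piece 5:b rests on {3:b}
piece 6:y — minimal
minimal pieces: {0:a, 2:b, 6:y}
ways to finish when only these pieces remain (= sum over removing one remaining piece with nothing left below it):
  1 left: {4}→1  {5}→1  {6}→1
  2 left: {1,4}→1  {3,5}→1  {4,5}→2  {4,6}→2  {5,6}→2
  3 left: {0,1,4}→1  {1,4,5}→3  {1,4,6}→3  {2,3,5}→1  {3,4,5}→3  {3,5,6}→3  {4,5,6}→6
  4 left: {0,1,4,5}→4  {0,1,4,6}→4  {1,3,4,5}→6  {1,4,5,6}→12  {2,3,4,5}→4  {2,3,5,6}→4  {3,4,5,6}→12
  5 left: {0,1,3,4,5}→10  {0,1,4,5,6}→20  {1,2,3,4,5}→10  {1,3,4,5,6}→30  {2,3,4,5,6}→20
  placing 0:a first → 60 extensions
  placing 2:b first → 60 extensions
  placing 6:y first → 20 extensions
total linear extensions = 140

140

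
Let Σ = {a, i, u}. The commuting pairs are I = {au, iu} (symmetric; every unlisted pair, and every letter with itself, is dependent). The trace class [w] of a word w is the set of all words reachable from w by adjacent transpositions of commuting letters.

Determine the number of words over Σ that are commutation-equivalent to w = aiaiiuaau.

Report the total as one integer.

#0=a has no predecessor
#1=i depends on [0:a]
#2=a depends on [1:i]
#3=i depends on [2:a]
#4=i depends on [3:i]
#5=u has no predecessor
#6=a depends on [4:i]
#7=a depends on [6:a]
#8=u depends on [5:u]
sources: [0:a, 5:u]
N(rest) = Σ N(rest − s) over sources s of rest; N(one piece) = 1:
  size 1 → [7]=1  [8]=1
  size 2 → [5,8]=1  [6,7]=1  [7,8]=2
  size 3 → [4,6,7]=1  [5,7,8]=3  [6,7,8]=3
  size 4 → [3,4,6,7]=1  [4,6,7,8]=4  [5,6,7,8]=6
  size 5 → [2,3,4,6,7]=1  [3,4,6,7,8]=5  [4,5,6,7,8]=10
  size 6 → [1,2,3,4,6,7]=1  [2,3,4,6,7,8]=6  [3,4,5,6,7,8]=15
  size 7 → [0,1,2,3,4,6,7]=1  [1,2,3,4,6,7,8]=7  [2,3,4,5,6,7,8]=21
  first=0(a) contributes 28
  first=5(u) contributes 8
|[w]| = 36

36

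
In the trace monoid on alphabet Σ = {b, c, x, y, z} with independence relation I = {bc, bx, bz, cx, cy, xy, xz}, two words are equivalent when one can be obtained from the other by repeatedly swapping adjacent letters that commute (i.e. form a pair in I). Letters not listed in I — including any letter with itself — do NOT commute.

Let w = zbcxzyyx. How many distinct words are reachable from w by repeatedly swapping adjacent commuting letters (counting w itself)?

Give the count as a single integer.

0(z) covers ∅
1(b) covers ∅
2(c) covers 0:z
3(x) covers ∅
4(z) covers 2:c
5(y) covers 1:b, 4:z
6(y) covers 5:y
7(x) covers 3:x
floor of heap: 0:z, 1:b, 3:x
completions by unplaced set U, small U first (add the entries for U minus each lowest piece of U):
  |U|=1: {6}:1  {7}:1
  |U|=2: {3,7}:1  {5,6}:1  {6,7}:2
  |U|=3: {1,5,6}:1  {3,6,7}:3  {4,5,6}:1  {5,6,7}:3
  |U|=4: {1,4,5,6}:2  {1,5,6,7}:4  {2,4,5,6}:1  {3,5,6,7}:6  {4,5,6,7}:4
  |U|=5: {0,2,4,5,6}:1  {1,2,4,5,6}:3  {1,3,5,6,7}:10  {1,4,5,6,7}:10  {2,4,5,6,7}:5  {3,4,5,6,7}:10
  |U|=6: {0,1,2,4,5,6}:4  {0,2,4,5,6,7}:6  {1,2,4,5,6,7}:18  {1,3,4,5,6,7}:30  {2,3,4,5,6,7}:15
  start at 0(z): 63
  start at 1(b): 21
  start at 3(x): 28
sum over floor = 112

112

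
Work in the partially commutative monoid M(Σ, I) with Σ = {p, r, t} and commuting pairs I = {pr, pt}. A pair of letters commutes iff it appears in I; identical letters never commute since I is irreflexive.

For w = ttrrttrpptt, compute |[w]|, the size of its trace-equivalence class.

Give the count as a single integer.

0(t) covers ∅
1(t) covers 0:t
2(r) covers 1:t
3(r) covers 2:r
4(t) covers 3:r
5(t) covers 4:t
6(r) covers 5:t
7(p) covers ∅
8(p) covers 7:p
9(t) covers 6:r
10(t) covers 9:t
floor of heap: 0:t, 7:p
completions by unplaced set U, small U first (add the entries for U minus each lowest piece of U):
  |U|=1: {8}:1  {10}:1
  |U|=2: {7,8}:1  {8,10}:2  {9,10}:1
  |U|=3: {6,9,10}:1  {7,8,10}:3  {8,9,10}:3
  |U|=4: {5,6,9,10}:1  {6,8,9,10}:4  {7,8,9,10}:6
  |U|=5: {4,5,6,9,10}:1  {5,6,8,9,10}:5  {6,7,8,9,10}:10
  |U|=6: {3,4,5,6,9,10}:1  {4,5,6,8,9,10}:6  {5,6,7,8,9,10}:15
  |U|=7: {2,3,4,5,6,9,10}:1  {3,4,5,6,8,9,10}:7  {4,5,6,7,8,9,10}:21
  |U|=8: {1,2,3,4,5,6,9,10}:1  {2,3,4,5,6,8,9,10}:8  {3,4,5,6,7,8,9,10}:28
  |U|=9: {0,1,2,3,4,5,6,9,10}:1  {1,2,3,4,5,6,8,9,10}:9  {2,3,4,5,6,7,8,9,10}:36
  start at 0(t): 45
  start at 7(p): 10
sum over floor = 55

55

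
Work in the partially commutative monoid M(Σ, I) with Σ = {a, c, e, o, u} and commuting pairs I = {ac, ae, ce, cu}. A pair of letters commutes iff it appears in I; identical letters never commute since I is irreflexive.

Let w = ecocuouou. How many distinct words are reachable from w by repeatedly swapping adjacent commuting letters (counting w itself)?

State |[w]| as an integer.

0(e) covers ∅
1(c) covers ∅
2(o) covers 0:e, 1:c
3(c) covers 2:o
4(u) covers 2:o
5(o) covers 3:c, 4:u
6(u) covers 5:o
7(o) covers 6:u
8(u) covers 7:o
floor of heap: 0:e, 1:c
completions by unplaced set U, small U first (add the entries for U minus each lowest piece of U):
  |U|=1: {8}:1
  |U|=2: {7,8}:1
  |U|=3: {6,7,8}:1
  |U|=4: {5,6,7,8}:1
  |U|=5: {3,5,6,7,8}:1  {4,5,6,7,8}:1
  |U|=6: {3,4,5,6,7,8}:2
  |U|=7: {2,3,4,5,6,7,8}:2
  start at 0(e): 2
  start at 1(c): 2
sum over floor = 4

4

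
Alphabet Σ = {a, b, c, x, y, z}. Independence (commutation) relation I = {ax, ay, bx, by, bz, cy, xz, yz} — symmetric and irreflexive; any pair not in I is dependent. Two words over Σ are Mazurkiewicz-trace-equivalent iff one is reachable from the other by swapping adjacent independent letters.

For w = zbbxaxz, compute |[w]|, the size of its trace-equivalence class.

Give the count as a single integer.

#0=z has no predecessor
#1=b has no predecessor
#2=b depends on [1:b]
#3=x has no predecessor
#4=a depends on [0:z, 2:b]
#5=x depends on [3:x]
#6=z depends on [4:a]
sources: [0:z, 1:b, 3:x]
N(rest) = Σ N(rest − s) over sources s of rest; N(one piece) = 1:
  size 1 → [5]=1  [6]=1
  size 2 → [3,5]=1  [4,6]=1  [5,6]=2
  size 3 → [0,4,6]=1  [2,4,6]=1  [3,5,6]=3  [4,5,6]=3
  size 4 → [0,2,4,6]=2  [0,4,5,6]=4  [1,2,4,6]=1  [2,4,5,6]=4  [3,4,5,6]=6
  size 5 → [0,1,2,4,6]=3  [0,2,4,5,6]=10  [0,3,4,5,6]=10  [1,2,4,5,6]=5  [2,3,4,5,6]=10
  first=0(z) contributes 15
  first=1(b) contributes 30
  first=3(x) contributes 18
|[w]| = 63

63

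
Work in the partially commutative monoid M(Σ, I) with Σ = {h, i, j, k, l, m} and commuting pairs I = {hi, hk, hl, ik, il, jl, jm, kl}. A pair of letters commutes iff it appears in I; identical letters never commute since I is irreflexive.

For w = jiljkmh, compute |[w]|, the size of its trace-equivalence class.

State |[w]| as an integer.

5

piece 0:j — minimal
piece 1:i rests on {0:j}
piece 2:l — minimal
piece 3:j rests on {1:i}
piece 4:k rests on {3:j}
piece 5:m rests on {2:l, 4:k}
piece 6:h rests on {5:m}
minimal pieces: {0:j, 2:l}
ways to finish when only these pieces remain (= sum over removing one remaining piece with nothing left below it):
  1 left: {6}→1
  2 left: {5,6}→1
  3 left: {2,5,6}→1  {4,5,6}→1
  4 left: {2,4,5,6}→2  {3,4,5,6}→1
  5 left: {1,3,4,5,6}→1  {2,3,4,5,6}→3
  placing 0:j first → 4 extensions
  placing 2:l first → 1 extensions
total linear extensions = 5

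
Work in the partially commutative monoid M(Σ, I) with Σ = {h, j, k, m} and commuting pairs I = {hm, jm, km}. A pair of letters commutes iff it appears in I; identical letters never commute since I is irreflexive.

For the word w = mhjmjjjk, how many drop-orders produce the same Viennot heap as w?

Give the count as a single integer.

piece 0:m — minimal
piece 1:h — minimal
piece 2:j rests on {1:h}
piece 3:m rests on {0:m}
piece 4:j rests on {2:j}
piece 5:j rests on {4:j}
piece 6:j rests on {5:j}
piece 7:k rests on {6:j}
minimal pieces: {0:m, 1:h}
ways to finish when only these pieces remain (= sum over removing one remaining piece with nothing left below it):
  1 left: {3}→1  {7}→1
  2 left: {0,3}→1  {3,7}→2  {6,7}→1
  3 left: {0,3,7}→3  {3,6,7}→3  {5,6,7}→1
  4 left: {0,3,6,7}→6  {3,5,6,7}→4  {4,5,6,7}→1
  5 left: {0,3,5,6,7}→10  {2,4,5,6,7}→1  {3,4,5,6,7}→5
  6 left: {0,3,4,5,6,7}→15  {1,2,4,5,6,7}→1  {2,3,4,5,6,7}→6
  placing 0:m first → 7 extensions
  placing 1:h first → 21 extensions
total linear extensions = 28

28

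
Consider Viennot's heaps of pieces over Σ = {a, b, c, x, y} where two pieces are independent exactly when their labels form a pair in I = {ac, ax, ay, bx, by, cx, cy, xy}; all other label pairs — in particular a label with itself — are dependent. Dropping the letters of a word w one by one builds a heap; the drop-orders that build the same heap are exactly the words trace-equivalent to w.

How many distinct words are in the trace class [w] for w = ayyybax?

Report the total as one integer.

140

#0=a has no predecessor
#1=y has no predecessor
#2=y depends on [1:y]
#3=y depends on [2:y]
#4=b depends on [0:a]
#5=a depends on [4:b]
#6=x has no predecessor
sources: [0:a, 1:y, 6:x]
N(rest) = Σ N(rest − s) over sources s of rest; N(one piece) = 1:
  size 1 → [3]=1  [5]=1  [6]=1
  size 2 → [2,3]=1  [3,5]=2  [3,6]=2  [4,5]=1  [5,6]=2
  size 3 → [0,4,5]=1  [1,2,3]=1  [2,3,5]=3  [2,3,6]=3  [3,4,5]=3  [3,5,6]=6  [4,5,6]=3
  size 4 → [0,3,4,5]=4  [0,4,5,6]=4  [1,2,3,5]=4  [1,2,3,6]=4  [2,3,4,5]=6  [2,3,5,6]=12  [3,4,5,6]=12
  size 5 → [0,2,3,4,5]=10  [0,3,4,5,6]=20  [1,2,3,4,5]=10  [1,2,3,5,6]=20  [2,3,4,5,6]=30
  first=0(a) contributes 60
  first=1(y) contributes 60
  first=6(x) contributes 20
|[w]| = 140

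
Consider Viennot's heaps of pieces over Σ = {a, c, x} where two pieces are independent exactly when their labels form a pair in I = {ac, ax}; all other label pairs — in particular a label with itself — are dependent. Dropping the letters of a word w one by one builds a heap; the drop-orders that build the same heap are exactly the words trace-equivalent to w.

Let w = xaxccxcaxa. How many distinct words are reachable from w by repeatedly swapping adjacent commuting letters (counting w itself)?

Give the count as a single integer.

120

piece 0:x — minimal
piece 1:a — minimal
piece 2:x rests on {0:x}
piece 3:c rests on {2:x}
piece 4:c rests on {3:c}
piece 5:x rests on {4:c}
piece 6:c rests on {5:x}
piece 7:a rests on {1:a}
piece 8:x rests on {6:c}
piece 9:a rests on {7:a}
minimal pieces: {0:x, 1:a}
ways to finish when only these pieces remain (= sum over removing one remaining piece with nothing left below it):
  1 left: {8}→1  {9}→1
  2 left: {6,8}→1  {7,9}→1  {8,9}→2
  3 left: {1,7,9}→1  {5,6,8}→1  {6,8,9}→3  {7,8,9}→3
  4 left: {1,7,8,9}→4  {4,5,6,8}→1  {5,6,8,9}→4  {6,7,8,9}→6
  5 left: {1,6,7,8,9}→10  {3,4,5,6,8}→1  {4,5,6,8,9}→5  {5,6,7,8,9}→10
  6 left: {1,5,6,7,8,9}→20  {2,3,4,5,6,8}→1  {3,4,5,6,8,9}→6  {4,5,6,7,8,9}→15
  7 left: {0,2,3,4,5,6,8}→1  {1,4,5,6,7,8,9}→35  {2,3,4,5,6,8,9}→7  {3,4,5,6,7,8,9}→21
  8 left: {0,2,3,4,5,6,8,9}→8  {1,3,4,5,6,7,8,9}→56  {2,3,4,5,6,7,8,9}→28
  placing 0:x first → 84 extensions
  placing 1:a first → 36 extensions
total linear extensions = 120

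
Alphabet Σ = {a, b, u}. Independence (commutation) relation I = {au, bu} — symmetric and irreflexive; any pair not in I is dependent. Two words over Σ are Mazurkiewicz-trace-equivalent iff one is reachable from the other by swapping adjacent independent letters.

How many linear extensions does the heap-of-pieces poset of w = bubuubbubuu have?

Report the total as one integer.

piece 0:b — minimal
piece 1:u — minimal
piece 2:b rests on {0:b}
piece 3:u rests on {1:u}
piece 4:u rests on {3:u}
piece 5:b rests on {2:b}
piece 6:b rests on {5:b}
piece 7:u rests on {4:u}
piece 8:b rests on {6:b}
piece 9:u rests on {7:u}
piece 10:u rests on {9:u}
minimal pieces: {0:b, 1:u}
ways to finish when only these pieces remain (= sum over removing one remaining piece with nothing left below it):
  1 left: {8}→1  {10}→1
  2 left: {6,8}→1  {8,10}→2  {9,10}→1
  3 left: {5,6,8}→1  {6,8,10}→3  {7,9,10}→1  {8,9,10}→3
  4 left: {2,5,6,8}→1  {4,7,9,10}→1  {5,6,8,10}→4  {6,8,9,10}→6  {7,8,9,10}→4
  5 left: {0,2,5,6,8}→1  {2,5,6,8,10}→5  {3,4,7,9,10}→1  {4,7,8,9,10}→5  {5,6,8,9,10}→10  {6,7,8,9,10}→10
  6 left: {0,2,5,6,8,10}→6  {1,3,4,7,9,10}→1  {2,5,6,8,9,10}→15  {3,4,7,8,9,10}→6  {4,6,7,8,9,10}→15  {5,6,7,8,9,10}→20
  7 left: {0,2,5,6,8,9,10}→21  {1,3,4,7,8,9,10}→7  {2,5,6,7,8,9,10}→35  {3,4,6,7,8,9,10}→21  {4,5,6,7,8,9,10}→35
  8 left: {0,2,5,6,7,8,9,10}→56  {1,3,4,6,7,8,9,10}→28  {2,4,5,6,7,8,9,10}→70  {3,4,5,6,7,8,9,10}→56
  9 left: {0,2,4,5,6,7,8,9,10}→126  {1,3,4,5,6,7,8,9,10}→84  {2,3,4,5,6,7,8,9,10}→126
  placing 0:b first → 210 extensions
  placing 1:u first → 252 extensions
total linear extensions = 462

462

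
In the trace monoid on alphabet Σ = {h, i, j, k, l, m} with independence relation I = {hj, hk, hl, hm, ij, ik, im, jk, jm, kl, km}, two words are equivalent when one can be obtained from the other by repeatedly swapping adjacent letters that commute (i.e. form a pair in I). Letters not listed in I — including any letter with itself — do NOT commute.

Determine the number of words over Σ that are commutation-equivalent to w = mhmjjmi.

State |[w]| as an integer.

210

0(m) covers ∅
1(h) covers ∅
2(m) covers 0:m
3(j) covers ∅
4(j) covers 3:j
5(m) covers 2:m
6(i) covers 1:h
floor of heap: 0:m, 1:h, 3:j
completions by unplaced set U, small U first (add the entries for U minus each lowest piece of U):
  |U|=1: {4}:1  {5}:1  {6}:1
  |U|=2: {1,6}:1  {2,5}:1  {3,4}:1  {4,5}:2  {4,6}:2  {5,6}:2
  |U|=3: {0,2,5}:1  {1,4,6}:3  {1,5,6}:3  {2,4,5}:3  {2,5,6}:3  {3,4,5}:3  {3,4,6}:3  {4,5,6}:6
  |U|=4: {0,2,4,5}:4  {0,2,5,6}:4  {1,2,5,6}:6  {1,3,4,6}:6  {1,4,5,6}:12  {2,3,4,5}:6  {2,4,5,6}:12  {3,4,5,6}:12
  |U|=5: {0,1,2,5,6}:10  {0,2,3,4,5}:10  {0,2,4,5,6}:20  {1,2,4,5,6}:30  {1,3,4,5,6}:30  {2,3,4,5,6}:30
  start at 0(m): 90
  start at 1(h): 60
  start at 3(j): 60
sum over floor = 210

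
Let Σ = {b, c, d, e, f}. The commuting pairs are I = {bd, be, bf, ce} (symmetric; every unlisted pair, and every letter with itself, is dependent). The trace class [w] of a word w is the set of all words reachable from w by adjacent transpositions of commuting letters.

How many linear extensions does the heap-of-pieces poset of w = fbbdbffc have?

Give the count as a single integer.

0(f) covers ∅
1(b) covers ∅
2(b) covers 1:b
3(d) covers 0:f
4(b) covers 2:b
5(f) covers 3:d
6(f) covers 5:f
7(c) covers 4:b, 6:f
floor of heap: 0:f, 1:b
completions by unplaced set U, small U first (add the entries for U minus each lowest piece of U):
  |U|=1: {7}:1
  |U|=2: {4,7}:1  {6,7}:1
  |U|=3: {2,4,7}:1  {4,6,7}:2  {5,6,7}:1
  |U|=4: {1,2,4,7}:1  {2,4,6,7}:3  {3,5,6,7}:1  {4,5,6,7}:3
  |U|=5: {0,3,5,6,7}:1  {1,2,4,6,7}:4  {2,4,5,6,7}:6  {3,4,5,6,7}:4
  |U|=6: {0,3,4,5,6,7}:5  {1,2,4,5,6,7}:10  {2,3,4,5,6,7}:10
  start at 0(f): 20
  start at 1(b): 15
sum over floor = 35

35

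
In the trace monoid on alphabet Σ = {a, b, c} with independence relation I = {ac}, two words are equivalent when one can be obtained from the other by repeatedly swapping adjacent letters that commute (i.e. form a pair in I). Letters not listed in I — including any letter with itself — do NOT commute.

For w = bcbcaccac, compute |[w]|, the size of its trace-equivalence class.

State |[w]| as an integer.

15

#0=b has no predecessor
#1=c depends on [0:b]
#2=b depends on [1:c]
#3=c depends on [2:b]
#4=a depends on [2:b]
#5=c depends on [3:c]
#6=c depends on [5:c]
#7=a depends on [4:a]
#8=c depends on [6:c]
sources: [0:b]
N(rest) = Σ N(rest − s) over sources s of rest; N(one piece) = 1:
  size 1 → [7]=1  [8]=1
  size 2 → [4,7]=1  [6,8]=1  [7,8]=2
  size 3 → [4,7,8]=3  [5,6,8]=1  [6,7,8]=3
  size 4 → [3,5,6,8]=1  [4,6,7,8]=6  [5,6,7,8]=4
  size 5 → [3,5,6,7,8]=5  [4,5,6,7,8]=10
  size 6 → [3,4,5,6,7,8]=15
  size 7 → [2,3,4,5,6,7,8]=15
  first=0(b) contributes 15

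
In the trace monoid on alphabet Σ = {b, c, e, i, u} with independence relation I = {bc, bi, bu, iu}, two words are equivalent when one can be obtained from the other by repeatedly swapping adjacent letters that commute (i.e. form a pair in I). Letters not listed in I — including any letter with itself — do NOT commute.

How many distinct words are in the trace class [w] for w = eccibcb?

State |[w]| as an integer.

#0=e has no predecessor
#1=c depends on [0:e]
#2=c depends on [1:c]
#3=i depends on [2:c]
#4=b depends on [0:e]
#5=c depends on [3:i]
#6=b depends on [4:b]
sources: [0:e]
N(rest) = Σ N(rest − s) over sources s of rest; N(one piece) = 1:
  size 1 → [5]=1  [6]=1
  size 2 → [3,5]=1  [4,6]=1  [5,6]=2
  size 3 → [2,3,5]=1  [3,5,6]=3  [4,5,6]=3
  size 4 → [1,2,3,5]=1  [2,3,5,6]=4  [3,4,5,6]=6
  size 5 → [1,2,3,5,6]=5  [2,3,4,5,6]=10
  first=0(e) contributes 15

15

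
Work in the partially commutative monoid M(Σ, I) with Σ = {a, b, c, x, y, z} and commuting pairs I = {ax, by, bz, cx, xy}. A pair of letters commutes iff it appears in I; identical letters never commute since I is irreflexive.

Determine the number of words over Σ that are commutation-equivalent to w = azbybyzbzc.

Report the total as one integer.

#0=a has no predecessor
#1=z depends on [0:a]
#2=b depends on [0:a]
#3=y depends on [1:z]
#4=b depends on [2:b]
#5=y depends on [3:y]
#6=z depends on [5:y]
#7=b depends on [4:b]
#8=z depends on [6:z]
#9=c depends on [7:b, 8:z]
sources: [0:a]
N(rest) = Σ N(rest − s) over sources s of rest; N(one piece) = 1:
  size 1 → [9]=1
  size 2 → [7,9]=1  [8,9]=1
  size 3 → [4,7,9]=1  [6,8,9]=1  [7,8,9]=2
  size 4 → [2,4,7,9]=1  [4,7,8,9]=3  [5,6,8,9]=1  [6,7,8,9]=3
  size 5 → [2,4,7,8,9]=4  [3,5,6,8,9]=1  [4,6,7,8,9]=6  [5,6,7,8,9]=4
  size 6 → [1,3,5,6,8,9]=1  [2,4,6,7,8,9]=10  [3,5,6,7,8,9]=5  [4,5,6,7,8,9]=10
  size 7 → [1,3,5,6,7,8,9]=6  [2,4,5,6,7,8,9]=20  [3,4,5,6,7,8,9]=15
  size 8 → [1,3,4,5,6,7,8,9]=21  [2,3,4,5,6,7,8,9]=35
  first=0(a) contributes 56

56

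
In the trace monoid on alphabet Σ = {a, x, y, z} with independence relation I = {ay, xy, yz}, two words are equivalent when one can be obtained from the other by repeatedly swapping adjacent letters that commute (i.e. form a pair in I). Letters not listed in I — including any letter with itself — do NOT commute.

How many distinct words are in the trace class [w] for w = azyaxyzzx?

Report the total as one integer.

36

0(a) covers ∅
1(z) covers 0:a
2(y) covers ∅
3(a) covers 1:z
4(x) covers 3:a
5(y) covers 2:y
6(z) covers 4:x
7(z) covers 6:z
8(x) covers 7:z
floor of heap: 0:a, 2:y
completions by unplaced set U, small U first (add the entries for U minus each lowest piece of U):
  |U|=1: {5}:1  {8}:1
  |U|=2: {2,5}:1  {5,8}:2  {7,8}:1
  |U|=3: {2,5,8}:3  {5,7,8}:3  {6,7,8}:1
  |U|=4: {2,5,7,8}:6  {4,6,7,8}:1  {5,6,7,8}:4
  |U|=5: {2,5,6,7,8}:10  {3,4,6,7,8}:1  {4,5,6,7,8}:5
  |U|=6: {1,3,4,6,7,8}:1  {2,4,5,6,7,8}:15  {3,4,5,6,7,8}:6
  |U|=7: {0,1,3,4,6,7,8}:1  {1,3,4,5,6,7,8}:7  {2,3,4,5,6,7,8}:21
  start at 0(a): 28
  start at 2(y): 8
sum over floor = 36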